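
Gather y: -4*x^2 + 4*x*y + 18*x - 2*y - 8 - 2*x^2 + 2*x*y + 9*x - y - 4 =-6*x^2 + 27*x + y*(6*x - 3) - 12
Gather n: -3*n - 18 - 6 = -3*n - 24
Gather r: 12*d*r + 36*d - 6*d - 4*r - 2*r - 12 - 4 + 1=30*d + r*(12*d - 6) - 15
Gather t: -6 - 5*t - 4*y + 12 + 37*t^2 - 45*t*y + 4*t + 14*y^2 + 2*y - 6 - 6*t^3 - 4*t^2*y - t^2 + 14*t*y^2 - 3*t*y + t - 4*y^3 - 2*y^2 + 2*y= -6*t^3 + t^2*(36 - 4*y) + t*(14*y^2 - 48*y) - 4*y^3 + 12*y^2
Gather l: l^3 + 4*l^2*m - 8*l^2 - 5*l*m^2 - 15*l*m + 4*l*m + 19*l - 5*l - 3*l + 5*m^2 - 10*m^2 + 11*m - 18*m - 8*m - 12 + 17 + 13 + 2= l^3 + l^2*(4*m - 8) + l*(-5*m^2 - 11*m + 11) - 5*m^2 - 15*m + 20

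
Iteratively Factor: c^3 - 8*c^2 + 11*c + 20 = (c - 4)*(c^2 - 4*c - 5) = (c - 4)*(c + 1)*(c - 5)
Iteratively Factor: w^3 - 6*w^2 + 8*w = (w)*(w^2 - 6*w + 8) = w*(w - 4)*(w - 2)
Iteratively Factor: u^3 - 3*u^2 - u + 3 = (u - 3)*(u^2 - 1) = (u - 3)*(u + 1)*(u - 1)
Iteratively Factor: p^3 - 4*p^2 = (p - 4)*(p^2) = p*(p - 4)*(p)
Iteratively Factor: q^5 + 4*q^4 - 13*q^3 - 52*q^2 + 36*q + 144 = (q + 3)*(q^4 + q^3 - 16*q^2 - 4*q + 48) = (q + 2)*(q + 3)*(q^3 - q^2 - 14*q + 24) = (q - 3)*(q + 2)*(q + 3)*(q^2 + 2*q - 8) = (q - 3)*(q + 2)*(q + 3)*(q + 4)*(q - 2)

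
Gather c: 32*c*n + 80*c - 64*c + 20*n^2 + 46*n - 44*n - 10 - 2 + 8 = c*(32*n + 16) + 20*n^2 + 2*n - 4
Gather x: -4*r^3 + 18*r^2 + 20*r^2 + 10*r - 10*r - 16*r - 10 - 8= -4*r^3 + 38*r^2 - 16*r - 18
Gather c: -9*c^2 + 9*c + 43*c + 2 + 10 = -9*c^2 + 52*c + 12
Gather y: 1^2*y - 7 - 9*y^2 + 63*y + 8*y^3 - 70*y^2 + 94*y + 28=8*y^3 - 79*y^2 + 158*y + 21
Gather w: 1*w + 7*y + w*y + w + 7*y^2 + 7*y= w*(y + 2) + 7*y^2 + 14*y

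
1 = 1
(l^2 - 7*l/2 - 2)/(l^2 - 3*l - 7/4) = 2*(l - 4)/(2*l - 7)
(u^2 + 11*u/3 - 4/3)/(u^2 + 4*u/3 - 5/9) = 3*(u + 4)/(3*u + 5)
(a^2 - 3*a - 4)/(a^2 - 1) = (a - 4)/(a - 1)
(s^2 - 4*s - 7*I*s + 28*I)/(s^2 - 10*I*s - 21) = (s - 4)/(s - 3*I)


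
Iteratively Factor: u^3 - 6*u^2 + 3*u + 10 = (u + 1)*(u^2 - 7*u + 10) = (u - 5)*(u + 1)*(u - 2)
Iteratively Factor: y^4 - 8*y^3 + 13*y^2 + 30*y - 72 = (y - 4)*(y^3 - 4*y^2 - 3*y + 18) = (y - 4)*(y - 3)*(y^2 - y - 6) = (y - 4)*(y - 3)^2*(y + 2)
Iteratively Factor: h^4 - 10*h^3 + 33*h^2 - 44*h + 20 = (h - 5)*(h^3 - 5*h^2 + 8*h - 4) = (h - 5)*(h - 1)*(h^2 - 4*h + 4) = (h - 5)*(h - 2)*(h - 1)*(h - 2)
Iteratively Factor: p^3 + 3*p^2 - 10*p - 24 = (p + 2)*(p^2 + p - 12) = (p + 2)*(p + 4)*(p - 3)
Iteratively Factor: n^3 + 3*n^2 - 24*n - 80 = (n + 4)*(n^2 - n - 20) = (n + 4)^2*(n - 5)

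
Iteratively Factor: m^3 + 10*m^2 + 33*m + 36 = (m + 4)*(m^2 + 6*m + 9) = (m + 3)*(m + 4)*(m + 3)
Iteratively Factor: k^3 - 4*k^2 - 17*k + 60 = (k - 3)*(k^2 - k - 20) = (k - 5)*(k - 3)*(k + 4)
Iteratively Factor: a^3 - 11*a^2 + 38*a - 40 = (a - 2)*(a^2 - 9*a + 20) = (a - 4)*(a - 2)*(a - 5)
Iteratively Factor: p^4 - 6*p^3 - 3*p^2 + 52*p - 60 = (p + 3)*(p^3 - 9*p^2 + 24*p - 20) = (p - 2)*(p + 3)*(p^2 - 7*p + 10) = (p - 5)*(p - 2)*(p + 3)*(p - 2)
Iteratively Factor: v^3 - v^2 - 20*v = (v - 5)*(v^2 + 4*v) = (v - 5)*(v + 4)*(v)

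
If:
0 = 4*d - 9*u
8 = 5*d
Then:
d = 8/5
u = 32/45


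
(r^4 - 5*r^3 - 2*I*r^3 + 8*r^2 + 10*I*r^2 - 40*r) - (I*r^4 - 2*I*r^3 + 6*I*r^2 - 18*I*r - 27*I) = r^4 - I*r^4 - 5*r^3 + 8*r^2 + 4*I*r^2 - 40*r + 18*I*r + 27*I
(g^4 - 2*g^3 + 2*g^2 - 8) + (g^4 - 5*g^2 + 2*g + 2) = 2*g^4 - 2*g^3 - 3*g^2 + 2*g - 6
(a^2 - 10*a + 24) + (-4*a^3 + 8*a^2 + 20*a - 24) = -4*a^3 + 9*a^2 + 10*a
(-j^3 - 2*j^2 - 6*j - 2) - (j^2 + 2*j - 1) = -j^3 - 3*j^2 - 8*j - 1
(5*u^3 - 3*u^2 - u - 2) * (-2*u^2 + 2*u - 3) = -10*u^5 + 16*u^4 - 19*u^3 + 11*u^2 - u + 6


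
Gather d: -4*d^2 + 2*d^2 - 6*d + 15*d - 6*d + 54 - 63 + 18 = -2*d^2 + 3*d + 9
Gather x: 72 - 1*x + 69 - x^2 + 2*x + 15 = -x^2 + x + 156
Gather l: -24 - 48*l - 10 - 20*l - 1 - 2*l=-70*l - 35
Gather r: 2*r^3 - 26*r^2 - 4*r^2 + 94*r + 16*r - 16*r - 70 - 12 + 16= 2*r^3 - 30*r^2 + 94*r - 66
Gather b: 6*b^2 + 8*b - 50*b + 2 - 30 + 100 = 6*b^2 - 42*b + 72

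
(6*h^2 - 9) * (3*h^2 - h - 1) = 18*h^4 - 6*h^3 - 33*h^2 + 9*h + 9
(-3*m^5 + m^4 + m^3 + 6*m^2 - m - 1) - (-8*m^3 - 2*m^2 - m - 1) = -3*m^5 + m^4 + 9*m^3 + 8*m^2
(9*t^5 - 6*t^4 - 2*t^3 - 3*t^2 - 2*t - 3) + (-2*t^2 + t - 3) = 9*t^5 - 6*t^4 - 2*t^3 - 5*t^2 - t - 6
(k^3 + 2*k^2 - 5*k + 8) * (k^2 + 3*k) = k^5 + 5*k^4 + k^3 - 7*k^2 + 24*k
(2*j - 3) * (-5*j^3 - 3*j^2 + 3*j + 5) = -10*j^4 + 9*j^3 + 15*j^2 + j - 15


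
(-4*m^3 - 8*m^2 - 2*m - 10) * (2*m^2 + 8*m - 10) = -8*m^5 - 48*m^4 - 28*m^3 + 44*m^2 - 60*m + 100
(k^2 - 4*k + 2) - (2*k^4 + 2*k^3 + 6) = -2*k^4 - 2*k^3 + k^2 - 4*k - 4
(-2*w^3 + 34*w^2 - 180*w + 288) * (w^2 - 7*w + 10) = -2*w^5 + 48*w^4 - 438*w^3 + 1888*w^2 - 3816*w + 2880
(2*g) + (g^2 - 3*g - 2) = g^2 - g - 2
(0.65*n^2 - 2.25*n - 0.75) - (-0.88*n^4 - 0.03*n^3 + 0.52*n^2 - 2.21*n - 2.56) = 0.88*n^4 + 0.03*n^3 + 0.13*n^2 - 0.04*n + 1.81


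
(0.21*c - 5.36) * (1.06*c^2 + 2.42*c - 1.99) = 0.2226*c^3 - 5.1734*c^2 - 13.3891*c + 10.6664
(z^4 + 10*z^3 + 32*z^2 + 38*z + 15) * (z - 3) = z^5 + 7*z^4 + 2*z^3 - 58*z^2 - 99*z - 45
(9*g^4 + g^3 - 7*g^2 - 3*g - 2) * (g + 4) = 9*g^5 + 37*g^4 - 3*g^3 - 31*g^2 - 14*g - 8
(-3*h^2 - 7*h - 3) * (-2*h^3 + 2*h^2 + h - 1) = 6*h^5 + 8*h^4 - 11*h^3 - 10*h^2 + 4*h + 3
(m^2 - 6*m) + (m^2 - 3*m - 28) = 2*m^2 - 9*m - 28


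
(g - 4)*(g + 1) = g^2 - 3*g - 4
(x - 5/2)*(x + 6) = x^2 + 7*x/2 - 15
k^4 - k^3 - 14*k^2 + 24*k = k*(k - 3)*(k - 2)*(k + 4)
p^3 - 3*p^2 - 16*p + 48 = (p - 4)*(p - 3)*(p + 4)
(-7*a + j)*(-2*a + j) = 14*a^2 - 9*a*j + j^2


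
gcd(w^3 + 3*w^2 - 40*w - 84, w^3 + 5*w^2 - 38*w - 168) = w^2 + w - 42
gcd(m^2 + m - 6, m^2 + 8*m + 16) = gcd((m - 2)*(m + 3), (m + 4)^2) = 1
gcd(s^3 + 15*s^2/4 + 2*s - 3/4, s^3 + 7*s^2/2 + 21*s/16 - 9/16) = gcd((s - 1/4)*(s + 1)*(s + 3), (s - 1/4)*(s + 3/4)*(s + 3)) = s^2 + 11*s/4 - 3/4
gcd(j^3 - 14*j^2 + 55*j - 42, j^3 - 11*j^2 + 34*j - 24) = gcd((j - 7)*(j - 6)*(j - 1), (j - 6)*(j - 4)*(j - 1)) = j^2 - 7*j + 6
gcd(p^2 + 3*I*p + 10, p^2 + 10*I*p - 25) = p + 5*I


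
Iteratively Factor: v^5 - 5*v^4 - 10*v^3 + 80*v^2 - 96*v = (v + 4)*(v^4 - 9*v^3 + 26*v^2 - 24*v) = (v - 3)*(v + 4)*(v^3 - 6*v^2 + 8*v) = v*(v - 3)*(v + 4)*(v^2 - 6*v + 8) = v*(v - 3)*(v - 2)*(v + 4)*(v - 4)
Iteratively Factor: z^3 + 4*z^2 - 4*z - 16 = (z + 4)*(z^2 - 4) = (z - 2)*(z + 4)*(z + 2)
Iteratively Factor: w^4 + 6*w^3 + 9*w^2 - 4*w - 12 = (w - 1)*(w^3 + 7*w^2 + 16*w + 12) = (w - 1)*(w + 2)*(w^2 + 5*w + 6) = (w - 1)*(w + 2)*(w + 3)*(w + 2)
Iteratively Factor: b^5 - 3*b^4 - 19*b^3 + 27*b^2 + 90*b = (b + 2)*(b^4 - 5*b^3 - 9*b^2 + 45*b) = (b - 5)*(b + 2)*(b^3 - 9*b) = (b - 5)*(b - 3)*(b + 2)*(b^2 + 3*b) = b*(b - 5)*(b - 3)*(b + 2)*(b + 3)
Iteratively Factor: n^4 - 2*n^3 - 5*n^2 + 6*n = (n - 1)*(n^3 - n^2 - 6*n) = (n - 3)*(n - 1)*(n^2 + 2*n) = (n - 3)*(n - 1)*(n + 2)*(n)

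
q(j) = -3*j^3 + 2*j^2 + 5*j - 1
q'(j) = -9*j^2 + 4*j + 5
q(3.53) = -90.39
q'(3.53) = -93.03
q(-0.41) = -2.51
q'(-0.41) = 1.85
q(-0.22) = -1.97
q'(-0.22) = 3.68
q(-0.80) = -2.18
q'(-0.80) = -3.96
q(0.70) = 2.45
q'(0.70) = 3.39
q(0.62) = 2.15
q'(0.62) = 4.02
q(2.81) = -37.72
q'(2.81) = -54.82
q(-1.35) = 3.28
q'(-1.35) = -16.80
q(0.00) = -1.00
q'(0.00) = 5.00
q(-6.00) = 689.00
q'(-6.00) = -343.00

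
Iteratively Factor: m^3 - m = (m)*(m^2 - 1) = m*(m + 1)*(m - 1)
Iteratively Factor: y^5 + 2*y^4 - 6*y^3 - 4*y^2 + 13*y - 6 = (y - 1)*(y^4 + 3*y^3 - 3*y^2 - 7*y + 6) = (y - 1)*(y + 2)*(y^3 + y^2 - 5*y + 3) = (y - 1)*(y + 2)*(y + 3)*(y^2 - 2*y + 1) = (y - 1)^2*(y + 2)*(y + 3)*(y - 1)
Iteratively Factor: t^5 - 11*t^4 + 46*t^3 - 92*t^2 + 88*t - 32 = (t - 4)*(t^4 - 7*t^3 + 18*t^2 - 20*t + 8) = (t - 4)*(t - 2)*(t^3 - 5*t^2 + 8*t - 4) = (t - 4)*(t - 2)*(t - 1)*(t^2 - 4*t + 4) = (t - 4)*(t - 2)^2*(t - 1)*(t - 2)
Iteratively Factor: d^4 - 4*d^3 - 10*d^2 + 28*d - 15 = (d + 3)*(d^3 - 7*d^2 + 11*d - 5) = (d - 5)*(d + 3)*(d^2 - 2*d + 1) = (d - 5)*(d - 1)*(d + 3)*(d - 1)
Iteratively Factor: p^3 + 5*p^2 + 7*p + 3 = (p + 1)*(p^2 + 4*p + 3) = (p + 1)*(p + 3)*(p + 1)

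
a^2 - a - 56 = (a - 8)*(a + 7)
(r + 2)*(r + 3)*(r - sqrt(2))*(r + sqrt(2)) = r^4 + 5*r^3 + 4*r^2 - 10*r - 12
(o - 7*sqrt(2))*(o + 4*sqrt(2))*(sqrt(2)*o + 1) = sqrt(2)*o^3 - 5*o^2 - 59*sqrt(2)*o - 56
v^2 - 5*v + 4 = (v - 4)*(v - 1)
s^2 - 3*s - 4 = (s - 4)*(s + 1)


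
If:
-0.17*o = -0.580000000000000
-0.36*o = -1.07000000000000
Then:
No Solution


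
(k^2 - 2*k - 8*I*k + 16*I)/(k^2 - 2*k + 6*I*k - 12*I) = (k - 8*I)/(k + 6*I)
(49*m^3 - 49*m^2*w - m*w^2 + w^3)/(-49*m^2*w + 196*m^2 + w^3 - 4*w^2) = (-m + w)/(w - 4)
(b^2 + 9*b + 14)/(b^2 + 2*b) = (b + 7)/b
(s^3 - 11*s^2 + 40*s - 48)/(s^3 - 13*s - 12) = (s^2 - 7*s + 12)/(s^2 + 4*s + 3)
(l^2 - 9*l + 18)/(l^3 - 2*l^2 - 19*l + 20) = (l^2 - 9*l + 18)/(l^3 - 2*l^2 - 19*l + 20)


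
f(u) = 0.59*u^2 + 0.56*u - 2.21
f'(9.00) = 11.18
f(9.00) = 50.62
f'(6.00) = 7.64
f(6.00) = 22.39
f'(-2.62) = -2.53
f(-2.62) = 0.37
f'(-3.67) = -3.77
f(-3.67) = 3.68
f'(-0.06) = 0.49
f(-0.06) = -2.24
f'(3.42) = 4.60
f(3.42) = 6.61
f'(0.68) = 1.36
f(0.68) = -1.56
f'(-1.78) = -1.54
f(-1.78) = -1.34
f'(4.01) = 5.29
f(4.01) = 9.52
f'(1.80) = 2.68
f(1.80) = 0.71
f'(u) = 1.18*u + 0.56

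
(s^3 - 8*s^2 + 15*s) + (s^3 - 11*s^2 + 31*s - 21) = 2*s^3 - 19*s^2 + 46*s - 21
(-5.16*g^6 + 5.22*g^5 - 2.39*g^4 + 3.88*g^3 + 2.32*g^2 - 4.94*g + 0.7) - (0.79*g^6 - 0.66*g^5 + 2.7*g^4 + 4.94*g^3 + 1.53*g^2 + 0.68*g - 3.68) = -5.95*g^6 + 5.88*g^5 - 5.09*g^4 - 1.06*g^3 + 0.79*g^2 - 5.62*g + 4.38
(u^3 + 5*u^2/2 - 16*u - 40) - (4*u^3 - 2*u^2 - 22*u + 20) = -3*u^3 + 9*u^2/2 + 6*u - 60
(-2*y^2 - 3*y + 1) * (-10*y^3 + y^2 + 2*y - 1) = 20*y^5 + 28*y^4 - 17*y^3 - 3*y^2 + 5*y - 1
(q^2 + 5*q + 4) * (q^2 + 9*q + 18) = q^4 + 14*q^3 + 67*q^2 + 126*q + 72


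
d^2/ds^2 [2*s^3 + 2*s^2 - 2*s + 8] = 12*s + 4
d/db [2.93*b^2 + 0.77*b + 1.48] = 5.86*b + 0.77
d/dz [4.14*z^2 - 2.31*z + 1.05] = 8.28*z - 2.31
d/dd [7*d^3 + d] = 21*d^2 + 1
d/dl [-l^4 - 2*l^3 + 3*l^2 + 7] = 2*l*(-2*l^2 - 3*l + 3)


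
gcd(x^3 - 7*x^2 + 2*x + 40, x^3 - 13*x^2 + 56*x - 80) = x^2 - 9*x + 20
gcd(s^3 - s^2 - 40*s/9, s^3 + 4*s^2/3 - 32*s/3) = s^2 - 8*s/3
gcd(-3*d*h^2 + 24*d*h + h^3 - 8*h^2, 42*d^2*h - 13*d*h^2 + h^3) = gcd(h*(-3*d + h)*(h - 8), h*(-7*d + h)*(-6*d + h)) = h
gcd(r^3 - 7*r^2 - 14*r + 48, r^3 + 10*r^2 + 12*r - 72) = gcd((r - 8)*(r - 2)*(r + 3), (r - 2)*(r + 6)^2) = r - 2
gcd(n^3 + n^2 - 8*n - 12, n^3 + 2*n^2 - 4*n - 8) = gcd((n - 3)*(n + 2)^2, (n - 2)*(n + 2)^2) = n^2 + 4*n + 4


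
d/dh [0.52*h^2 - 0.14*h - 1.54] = 1.04*h - 0.14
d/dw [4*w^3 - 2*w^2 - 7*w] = 12*w^2 - 4*w - 7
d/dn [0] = 0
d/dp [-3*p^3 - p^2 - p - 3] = -9*p^2 - 2*p - 1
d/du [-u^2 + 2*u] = 2 - 2*u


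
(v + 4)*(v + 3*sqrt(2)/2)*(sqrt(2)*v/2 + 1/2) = sqrt(2)*v^3/2 + 2*v^2 + 2*sqrt(2)*v^2 + 3*sqrt(2)*v/4 + 8*v + 3*sqrt(2)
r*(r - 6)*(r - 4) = r^3 - 10*r^2 + 24*r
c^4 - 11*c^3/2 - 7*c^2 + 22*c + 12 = (c - 6)*(c - 2)*(c + 1/2)*(c + 2)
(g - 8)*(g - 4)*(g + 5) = g^3 - 7*g^2 - 28*g + 160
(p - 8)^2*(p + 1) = p^3 - 15*p^2 + 48*p + 64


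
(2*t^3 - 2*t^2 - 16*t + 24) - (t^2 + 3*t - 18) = 2*t^3 - 3*t^2 - 19*t + 42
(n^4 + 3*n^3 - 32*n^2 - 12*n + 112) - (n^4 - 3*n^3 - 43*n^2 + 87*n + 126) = 6*n^3 + 11*n^2 - 99*n - 14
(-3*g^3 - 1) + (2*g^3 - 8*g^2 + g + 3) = -g^3 - 8*g^2 + g + 2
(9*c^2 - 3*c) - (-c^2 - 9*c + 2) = 10*c^2 + 6*c - 2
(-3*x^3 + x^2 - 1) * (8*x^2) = -24*x^5 + 8*x^4 - 8*x^2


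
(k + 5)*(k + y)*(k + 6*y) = k^3 + 7*k^2*y + 5*k^2 + 6*k*y^2 + 35*k*y + 30*y^2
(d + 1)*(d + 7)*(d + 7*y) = d^3 + 7*d^2*y + 8*d^2 + 56*d*y + 7*d + 49*y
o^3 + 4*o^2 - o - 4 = (o - 1)*(o + 1)*(o + 4)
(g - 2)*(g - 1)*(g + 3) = g^3 - 7*g + 6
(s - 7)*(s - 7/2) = s^2 - 21*s/2 + 49/2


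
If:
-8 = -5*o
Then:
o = 8/5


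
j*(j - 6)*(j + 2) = j^3 - 4*j^2 - 12*j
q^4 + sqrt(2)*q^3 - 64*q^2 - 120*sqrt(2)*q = q*(q - 6*sqrt(2))*(q + 2*sqrt(2))*(q + 5*sqrt(2))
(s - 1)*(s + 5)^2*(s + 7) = s^4 + 16*s^3 + 78*s^2 + 80*s - 175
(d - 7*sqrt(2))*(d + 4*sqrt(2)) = d^2 - 3*sqrt(2)*d - 56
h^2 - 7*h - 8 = (h - 8)*(h + 1)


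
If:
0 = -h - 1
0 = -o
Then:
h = -1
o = 0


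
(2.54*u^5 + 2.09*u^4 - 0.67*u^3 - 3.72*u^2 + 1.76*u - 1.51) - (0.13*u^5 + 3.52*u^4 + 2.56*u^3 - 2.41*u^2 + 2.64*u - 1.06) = 2.41*u^5 - 1.43*u^4 - 3.23*u^3 - 1.31*u^2 - 0.88*u - 0.45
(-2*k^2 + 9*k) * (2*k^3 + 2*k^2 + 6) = -4*k^5 + 14*k^4 + 18*k^3 - 12*k^2 + 54*k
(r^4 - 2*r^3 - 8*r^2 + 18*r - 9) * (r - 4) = r^5 - 6*r^4 + 50*r^2 - 81*r + 36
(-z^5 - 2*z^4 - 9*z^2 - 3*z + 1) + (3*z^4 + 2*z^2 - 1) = -z^5 + z^4 - 7*z^2 - 3*z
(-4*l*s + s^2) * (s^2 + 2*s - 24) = -4*l*s^3 - 8*l*s^2 + 96*l*s + s^4 + 2*s^3 - 24*s^2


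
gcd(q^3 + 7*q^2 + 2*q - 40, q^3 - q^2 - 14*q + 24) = q^2 + 2*q - 8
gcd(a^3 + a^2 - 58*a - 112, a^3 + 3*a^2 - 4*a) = 1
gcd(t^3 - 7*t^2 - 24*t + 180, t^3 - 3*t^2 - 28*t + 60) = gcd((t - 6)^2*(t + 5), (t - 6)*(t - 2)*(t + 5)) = t^2 - t - 30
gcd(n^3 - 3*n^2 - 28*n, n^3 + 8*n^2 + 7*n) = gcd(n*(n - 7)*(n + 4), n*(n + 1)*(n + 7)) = n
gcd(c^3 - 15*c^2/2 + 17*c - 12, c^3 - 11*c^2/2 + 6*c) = c^2 - 11*c/2 + 6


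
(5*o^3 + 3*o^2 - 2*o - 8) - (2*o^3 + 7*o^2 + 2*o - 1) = 3*o^3 - 4*o^2 - 4*o - 7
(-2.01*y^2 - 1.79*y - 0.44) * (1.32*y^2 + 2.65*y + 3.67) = -2.6532*y^4 - 7.6893*y^3 - 12.701*y^2 - 7.7353*y - 1.6148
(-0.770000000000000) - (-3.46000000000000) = 2.69000000000000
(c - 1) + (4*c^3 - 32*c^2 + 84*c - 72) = 4*c^3 - 32*c^2 + 85*c - 73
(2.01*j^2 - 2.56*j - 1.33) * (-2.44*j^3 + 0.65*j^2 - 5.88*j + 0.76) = -4.9044*j^5 + 7.5529*j^4 - 10.2376*j^3 + 15.7159*j^2 + 5.8748*j - 1.0108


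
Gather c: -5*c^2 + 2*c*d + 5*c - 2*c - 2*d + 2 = -5*c^2 + c*(2*d + 3) - 2*d + 2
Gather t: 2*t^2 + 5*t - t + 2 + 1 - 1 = 2*t^2 + 4*t + 2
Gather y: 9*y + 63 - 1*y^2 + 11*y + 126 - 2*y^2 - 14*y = -3*y^2 + 6*y + 189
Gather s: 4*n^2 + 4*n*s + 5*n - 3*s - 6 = 4*n^2 + 5*n + s*(4*n - 3) - 6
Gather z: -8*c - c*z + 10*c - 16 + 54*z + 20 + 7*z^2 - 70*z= 2*c + 7*z^2 + z*(-c - 16) + 4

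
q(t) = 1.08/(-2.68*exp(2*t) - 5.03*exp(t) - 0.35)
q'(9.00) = 0.00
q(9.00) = 0.00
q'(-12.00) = 0.00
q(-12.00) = -3.09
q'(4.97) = 0.00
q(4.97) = -0.00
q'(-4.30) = 0.43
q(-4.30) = -2.58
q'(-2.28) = 0.77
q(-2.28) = -1.21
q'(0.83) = 0.06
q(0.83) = -0.04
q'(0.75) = 0.07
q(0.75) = -0.05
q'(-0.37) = 0.25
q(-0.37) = -0.21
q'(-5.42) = 0.17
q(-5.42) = -2.90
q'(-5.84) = 0.12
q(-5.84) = -2.96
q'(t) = 1.08*(5.36*exp(2*t) + 5.03*exp(t))/(-2.68*exp(2*t) - 5.03*exp(t) - 0.35)^2 = (5.7888*exp(t) + 5.4324)*exp(t)/(2.68*exp(2*t) + 5.03*exp(t) + 0.35)^2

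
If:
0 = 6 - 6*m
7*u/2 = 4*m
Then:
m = 1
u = 8/7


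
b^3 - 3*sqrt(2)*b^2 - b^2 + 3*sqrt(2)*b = b*(b - 1)*(b - 3*sqrt(2))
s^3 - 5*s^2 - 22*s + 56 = (s - 7)*(s - 2)*(s + 4)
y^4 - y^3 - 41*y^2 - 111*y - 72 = (y - 8)*(y + 1)*(y + 3)^2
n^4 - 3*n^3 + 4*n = n*(n - 2)^2*(n + 1)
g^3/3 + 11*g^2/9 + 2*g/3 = g*(g/3 + 1)*(g + 2/3)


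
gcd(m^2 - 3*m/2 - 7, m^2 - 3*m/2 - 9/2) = 1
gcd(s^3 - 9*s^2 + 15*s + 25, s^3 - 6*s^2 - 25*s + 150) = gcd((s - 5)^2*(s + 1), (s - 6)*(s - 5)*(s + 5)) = s - 5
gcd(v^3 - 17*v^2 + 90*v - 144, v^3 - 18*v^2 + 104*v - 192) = v^2 - 14*v + 48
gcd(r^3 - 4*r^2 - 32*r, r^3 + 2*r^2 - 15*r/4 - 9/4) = 1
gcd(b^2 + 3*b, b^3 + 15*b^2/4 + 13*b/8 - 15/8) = b + 3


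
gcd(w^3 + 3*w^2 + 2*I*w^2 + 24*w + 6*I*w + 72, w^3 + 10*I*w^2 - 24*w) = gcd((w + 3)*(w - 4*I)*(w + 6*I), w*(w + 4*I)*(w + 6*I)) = w + 6*I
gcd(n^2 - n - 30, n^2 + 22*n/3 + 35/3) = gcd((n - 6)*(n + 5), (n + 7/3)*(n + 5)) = n + 5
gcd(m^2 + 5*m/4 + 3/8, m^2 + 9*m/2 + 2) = m + 1/2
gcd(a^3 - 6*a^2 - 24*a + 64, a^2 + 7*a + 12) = a + 4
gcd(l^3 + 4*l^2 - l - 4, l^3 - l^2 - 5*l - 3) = l + 1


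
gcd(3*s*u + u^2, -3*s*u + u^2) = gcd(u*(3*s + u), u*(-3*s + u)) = u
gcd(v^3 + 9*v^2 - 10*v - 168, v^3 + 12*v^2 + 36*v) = v + 6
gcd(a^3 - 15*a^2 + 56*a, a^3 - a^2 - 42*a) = a^2 - 7*a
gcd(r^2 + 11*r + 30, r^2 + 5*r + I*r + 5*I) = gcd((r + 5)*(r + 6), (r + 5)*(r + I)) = r + 5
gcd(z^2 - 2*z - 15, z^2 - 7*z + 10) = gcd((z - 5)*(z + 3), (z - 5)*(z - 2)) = z - 5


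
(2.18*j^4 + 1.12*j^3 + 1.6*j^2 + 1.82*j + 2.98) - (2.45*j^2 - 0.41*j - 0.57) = 2.18*j^4 + 1.12*j^3 - 0.85*j^2 + 2.23*j + 3.55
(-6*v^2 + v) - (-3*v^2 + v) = -3*v^2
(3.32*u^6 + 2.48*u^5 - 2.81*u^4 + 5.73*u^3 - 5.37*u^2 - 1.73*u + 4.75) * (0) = 0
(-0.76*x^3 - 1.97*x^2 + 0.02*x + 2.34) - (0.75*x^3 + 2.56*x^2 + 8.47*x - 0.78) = -1.51*x^3 - 4.53*x^2 - 8.45*x + 3.12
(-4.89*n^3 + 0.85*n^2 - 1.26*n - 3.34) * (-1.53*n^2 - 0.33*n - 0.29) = 7.4817*n^5 + 0.3132*n^4 + 3.0654*n^3 + 5.2795*n^2 + 1.4676*n + 0.9686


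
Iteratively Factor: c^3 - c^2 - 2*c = (c - 2)*(c^2 + c) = (c - 2)*(c + 1)*(c)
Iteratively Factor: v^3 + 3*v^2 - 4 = (v + 2)*(v^2 + v - 2) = (v + 2)^2*(v - 1)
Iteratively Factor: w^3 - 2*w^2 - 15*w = (w + 3)*(w^2 - 5*w) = w*(w + 3)*(w - 5)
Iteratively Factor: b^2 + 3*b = (b)*(b + 3)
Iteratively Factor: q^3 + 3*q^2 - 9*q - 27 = (q + 3)*(q^2 - 9) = (q + 3)^2*(q - 3)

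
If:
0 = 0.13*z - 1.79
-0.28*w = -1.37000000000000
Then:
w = 4.89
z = 13.77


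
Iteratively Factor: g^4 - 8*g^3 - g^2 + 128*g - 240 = (g + 4)*(g^3 - 12*g^2 + 47*g - 60) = (g - 5)*(g + 4)*(g^2 - 7*g + 12) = (g - 5)*(g - 3)*(g + 4)*(g - 4)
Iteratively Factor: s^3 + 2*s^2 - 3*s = (s)*(s^2 + 2*s - 3) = s*(s + 3)*(s - 1)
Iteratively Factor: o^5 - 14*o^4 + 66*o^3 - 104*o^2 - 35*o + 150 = (o - 3)*(o^4 - 11*o^3 + 33*o^2 - 5*o - 50) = (o - 5)*(o - 3)*(o^3 - 6*o^2 + 3*o + 10) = (o - 5)^2*(o - 3)*(o^2 - o - 2) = (o - 5)^2*(o - 3)*(o + 1)*(o - 2)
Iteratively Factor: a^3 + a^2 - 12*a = (a - 3)*(a^2 + 4*a) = a*(a - 3)*(a + 4)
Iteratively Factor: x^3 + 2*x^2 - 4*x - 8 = (x + 2)*(x^2 - 4) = (x + 2)^2*(x - 2)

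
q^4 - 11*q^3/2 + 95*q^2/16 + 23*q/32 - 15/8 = (q - 4)*(q - 5/4)*(q - 3/4)*(q + 1/2)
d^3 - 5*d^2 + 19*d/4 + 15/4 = (d - 3)*(d - 5/2)*(d + 1/2)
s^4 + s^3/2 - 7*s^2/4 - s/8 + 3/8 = (s - 1)*(s - 1/2)*(s + 1/2)*(s + 3/2)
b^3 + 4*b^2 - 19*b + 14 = (b - 2)*(b - 1)*(b + 7)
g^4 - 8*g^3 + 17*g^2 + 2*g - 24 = (g - 4)*(g - 3)*(g - 2)*(g + 1)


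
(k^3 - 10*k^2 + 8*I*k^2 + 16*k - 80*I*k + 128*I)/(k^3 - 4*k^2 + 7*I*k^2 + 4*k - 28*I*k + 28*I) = (k^2 + 8*k*(-1 + I) - 64*I)/(k^2 + k*(-2 + 7*I) - 14*I)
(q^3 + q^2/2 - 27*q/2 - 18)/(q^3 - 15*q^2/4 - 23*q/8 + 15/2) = 4*(q + 3)/(4*q - 5)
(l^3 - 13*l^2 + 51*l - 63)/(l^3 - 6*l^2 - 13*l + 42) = (l^2 - 6*l + 9)/(l^2 + l - 6)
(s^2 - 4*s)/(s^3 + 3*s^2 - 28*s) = 1/(s + 7)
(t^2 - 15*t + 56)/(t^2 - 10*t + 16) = (t - 7)/(t - 2)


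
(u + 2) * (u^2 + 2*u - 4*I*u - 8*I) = u^3 + 4*u^2 - 4*I*u^2 + 4*u - 16*I*u - 16*I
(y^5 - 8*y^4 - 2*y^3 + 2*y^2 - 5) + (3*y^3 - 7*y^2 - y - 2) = y^5 - 8*y^4 + y^3 - 5*y^2 - y - 7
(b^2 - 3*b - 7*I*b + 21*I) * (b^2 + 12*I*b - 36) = b^4 - 3*b^3 + 5*I*b^3 + 48*b^2 - 15*I*b^2 - 144*b + 252*I*b - 756*I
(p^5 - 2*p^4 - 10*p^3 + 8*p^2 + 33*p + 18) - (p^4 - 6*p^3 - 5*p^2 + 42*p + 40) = p^5 - 3*p^4 - 4*p^3 + 13*p^2 - 9*p - 22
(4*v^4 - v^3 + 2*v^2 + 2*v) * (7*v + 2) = 28*v^5 + v^4 + 12*v^3 + 18*v^2 + 4*v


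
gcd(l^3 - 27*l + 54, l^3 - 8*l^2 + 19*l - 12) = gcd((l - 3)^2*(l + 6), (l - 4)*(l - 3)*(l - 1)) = l - 3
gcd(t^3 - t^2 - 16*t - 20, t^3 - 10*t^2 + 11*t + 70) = t^2 - 3*t - 10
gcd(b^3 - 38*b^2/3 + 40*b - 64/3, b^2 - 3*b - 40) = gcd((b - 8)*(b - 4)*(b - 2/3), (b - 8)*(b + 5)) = b - 8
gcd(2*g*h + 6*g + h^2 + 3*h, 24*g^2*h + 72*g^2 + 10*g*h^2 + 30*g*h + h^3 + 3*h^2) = h + 3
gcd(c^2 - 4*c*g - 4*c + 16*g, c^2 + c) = 1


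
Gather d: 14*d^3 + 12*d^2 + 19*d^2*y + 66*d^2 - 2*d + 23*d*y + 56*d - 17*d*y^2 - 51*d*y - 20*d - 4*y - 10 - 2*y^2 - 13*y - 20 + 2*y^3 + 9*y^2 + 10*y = 14*d^3 + d^2*(19*y + 78) + d*(-17*y^2 - 28*y + 34) + 2*y^3 + 7*y^2 - 7*y - 30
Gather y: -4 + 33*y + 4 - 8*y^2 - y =-8*y^2 + 32*y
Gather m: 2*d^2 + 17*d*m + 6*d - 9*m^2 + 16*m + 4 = 2*d^2 + 6*d - 9*m^2 + m*(17*d + 16) + 4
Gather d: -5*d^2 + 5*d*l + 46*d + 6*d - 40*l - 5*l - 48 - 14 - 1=-5*d^2 + d*(5*l + 52) - 45*l - 63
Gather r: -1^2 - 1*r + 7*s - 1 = -r + 7*s - 2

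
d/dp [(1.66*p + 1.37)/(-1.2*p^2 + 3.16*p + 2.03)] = (1.992*p^2 + 3.288*p - 0.9594)/(1.44*p^4 - 7.584*p^3 + 5.1136*p^2 + 12.8296*p + 4.1209)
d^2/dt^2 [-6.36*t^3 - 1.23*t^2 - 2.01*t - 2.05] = -38.16*t - 2.46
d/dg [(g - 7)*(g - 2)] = 2*g - 9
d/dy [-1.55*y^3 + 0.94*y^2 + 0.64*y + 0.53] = -4.65*y^2 + 1.88*y + 0.64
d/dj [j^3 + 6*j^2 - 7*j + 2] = 3*j^2 + 12*j - 7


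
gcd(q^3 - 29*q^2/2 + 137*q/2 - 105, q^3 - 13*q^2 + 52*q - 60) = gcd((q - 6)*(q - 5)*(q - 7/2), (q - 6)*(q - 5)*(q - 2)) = q^2 - 11*q + 30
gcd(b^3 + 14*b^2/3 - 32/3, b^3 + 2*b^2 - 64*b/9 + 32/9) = b^2 + 8*b/3 - 16/3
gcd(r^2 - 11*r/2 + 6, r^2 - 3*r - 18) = 1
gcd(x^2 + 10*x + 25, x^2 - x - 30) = x + 5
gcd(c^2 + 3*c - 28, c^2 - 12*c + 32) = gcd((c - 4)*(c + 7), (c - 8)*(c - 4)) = c - 4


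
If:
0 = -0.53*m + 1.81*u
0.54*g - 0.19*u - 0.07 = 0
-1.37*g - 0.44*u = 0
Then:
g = 0.06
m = -0.66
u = -0.19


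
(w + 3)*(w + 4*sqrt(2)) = w^2 + 3*w + 4*sqrt(2)*w + 12*sqrt(2)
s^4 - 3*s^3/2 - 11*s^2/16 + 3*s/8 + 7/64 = (s - 7/4)*(s - 1/2)*(s + 1/4)*(s + 1/2)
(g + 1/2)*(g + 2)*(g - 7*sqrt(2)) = g^3 - 7*sqrt(2)*g^2 + 5*g^2/2 - 35*sqrt(2)*g/2 + g - 7*sqrt(2)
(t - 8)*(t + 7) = t^2 - t - 56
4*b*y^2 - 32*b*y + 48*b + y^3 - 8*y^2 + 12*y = (4*b + y)*(y - 6)*(y - 2)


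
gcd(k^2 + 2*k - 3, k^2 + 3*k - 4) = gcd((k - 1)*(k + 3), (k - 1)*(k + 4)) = k - 1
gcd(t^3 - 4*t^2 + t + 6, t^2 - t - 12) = 1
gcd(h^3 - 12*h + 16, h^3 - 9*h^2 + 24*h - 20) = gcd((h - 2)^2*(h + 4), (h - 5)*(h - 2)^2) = h^2 - 4*h + 4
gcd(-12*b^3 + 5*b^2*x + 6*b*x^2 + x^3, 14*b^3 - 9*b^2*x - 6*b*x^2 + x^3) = -b + x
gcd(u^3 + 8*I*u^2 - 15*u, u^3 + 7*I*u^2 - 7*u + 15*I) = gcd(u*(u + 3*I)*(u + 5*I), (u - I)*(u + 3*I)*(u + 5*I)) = u^2 + 8*I*u - 15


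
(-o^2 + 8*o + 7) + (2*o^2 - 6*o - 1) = o^2 + 2*o + 6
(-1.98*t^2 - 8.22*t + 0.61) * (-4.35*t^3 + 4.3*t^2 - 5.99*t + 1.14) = 8.613*t^5 + 27.243*t^4 - 26.1393*t^3 + 49.6036*t^2 - 13.0247*t + 0.6954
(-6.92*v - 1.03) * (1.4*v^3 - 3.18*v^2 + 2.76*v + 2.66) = -9.688*v^4 + 20.5636*v^3 - 15.8238*v^2 - 21.25*v - 2.7398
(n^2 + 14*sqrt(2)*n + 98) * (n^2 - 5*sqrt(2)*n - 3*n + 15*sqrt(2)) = n^4 - 3*n^3 + 9*sqrt(2)*n^3 - 42*n^2 - 27*sqrt(2)*n^2 - 490*sqrt(2)*n + 126*n + 1470*sqrt(2)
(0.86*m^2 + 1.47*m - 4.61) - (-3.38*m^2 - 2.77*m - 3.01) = 4.24*m^2 + 4.24*m - 1.6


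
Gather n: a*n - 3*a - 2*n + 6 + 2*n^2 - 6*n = -3*a + 2*n^2 + n*(a - 8) + 6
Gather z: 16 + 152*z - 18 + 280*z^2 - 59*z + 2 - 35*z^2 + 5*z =245*z^2 + 98*z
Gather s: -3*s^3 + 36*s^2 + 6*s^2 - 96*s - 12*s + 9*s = -3*s^3 + 42*s^2 - 99*s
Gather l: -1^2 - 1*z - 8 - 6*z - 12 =-7*z - 21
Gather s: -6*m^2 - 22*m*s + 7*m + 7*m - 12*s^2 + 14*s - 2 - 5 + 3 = -6*m^2 + 14*m - 12*s^2 + s*(14 - 22*m) - 4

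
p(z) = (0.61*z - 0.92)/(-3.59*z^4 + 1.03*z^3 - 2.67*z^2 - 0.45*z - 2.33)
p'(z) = (0.61*z - 0.92)*(14.36*z^3 - 3.09*z^2 + 5.34*z + 0.45)/(-3.59*z^4 + 1.03*z^3 - 2.67*z^2 - 0.45*z - 2.33)^2 + 0.61/(-3.59*z^4 + 1.03*z^3 - 2.67*z^2 - 0.45*z - 2.33)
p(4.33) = -0.00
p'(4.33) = 0.00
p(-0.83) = 0.23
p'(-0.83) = 0.45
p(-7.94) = 0.00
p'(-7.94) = 0.00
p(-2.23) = 0.02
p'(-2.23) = 0.03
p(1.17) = 0.02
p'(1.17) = -0.09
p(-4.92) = 0.00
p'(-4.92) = 0.00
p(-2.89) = 0.01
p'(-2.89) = 0.01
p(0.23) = 0.30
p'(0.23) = -0.44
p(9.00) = -0.00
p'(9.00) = 0.00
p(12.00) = -0.00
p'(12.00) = 0.00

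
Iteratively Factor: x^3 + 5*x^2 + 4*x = (x + 4)*(x^2 + x) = (x + 1)*(x + 4)*(x)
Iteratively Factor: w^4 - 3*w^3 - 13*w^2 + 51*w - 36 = (w - 3)*(w^3 - 13*w + 12) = (w - 3)*(w - 1)*(w^2 + w - 12) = (w - 3)^2*(w - 1)*(w + 4)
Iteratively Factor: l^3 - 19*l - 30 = (l - 5)*(l^2 + 5*l + 6) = (l - 5)*(l + 2)*(l + 3)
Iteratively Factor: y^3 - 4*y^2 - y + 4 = (y - 4)*(y^2 - 1) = (y - 4)*(y - 1)*(y + 1)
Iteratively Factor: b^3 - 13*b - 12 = (b + 3)*(b^2 - 3*b - 4) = (b + 1)*(b + 3)*(b - 4)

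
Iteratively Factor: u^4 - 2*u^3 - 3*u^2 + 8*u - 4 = (u - 2)*(u^3 - 3*u + 2) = (u - 2)*(u + 2)*(u^2 - 2*u + 1) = (u - 2)*(u - 1)*(u + 2)*(u - 1)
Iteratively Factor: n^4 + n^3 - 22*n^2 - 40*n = (n + 2)*(n^3 - n^2 - 20*n) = (n + 2)*(n + 4)*(n^2 - 5*n) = (n - 5)*(n + 2)*(n + 4)*(n)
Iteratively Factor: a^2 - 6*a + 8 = (a - 4)*(a - 2)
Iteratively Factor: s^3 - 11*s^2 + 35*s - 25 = (s - 1)*(s^2 - 10*s + 25) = (s - 5)*(s - 1)*(s - 5)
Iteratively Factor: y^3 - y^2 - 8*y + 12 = (y + 3)*(y^2 - 4*y + 4) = (y - 2)*(y + 3)*(y - 2)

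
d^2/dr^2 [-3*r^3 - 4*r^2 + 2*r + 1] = -18*r - 8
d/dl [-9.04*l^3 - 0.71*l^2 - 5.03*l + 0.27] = -27.12*l^2 - 1.42*l - 5.03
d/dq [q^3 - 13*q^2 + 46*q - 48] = 3*q^2 - 26*q + 46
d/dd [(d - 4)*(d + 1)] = 2*d - 3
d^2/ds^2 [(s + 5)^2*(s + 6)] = 6*s + 32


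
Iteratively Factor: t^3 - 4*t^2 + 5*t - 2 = (t - 2)*(t^2 - 2*t + 1) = (t - 2)*(t - 1)*(t - 1)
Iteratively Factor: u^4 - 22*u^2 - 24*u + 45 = (u + 3)*(u^3 - 3*u^2 - 13*u + 15) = (u - 5)*(u + 3)*(u^2 + 2*u - 3) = (u - 5)*(u - 1)*(u + 3)*(u + 3)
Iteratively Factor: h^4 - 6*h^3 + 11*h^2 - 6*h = (h - 3)*(h^3 - 3*h^2 + 2*h) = (h - 3)*(h - 2)*(h^2 - h) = (h - 3)*(h - 2)*(h - 1)*(h)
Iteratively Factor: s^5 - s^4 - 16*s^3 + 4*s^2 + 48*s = (s - 2)*(s^4 + s^3 - 14*s^2 - 24*s) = (s - 4)*(s - 2)*(s^3 + 5*s^2 + 6*s) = (s - 4)*(s - 2)*(s + 3)*(s^2 + 2*s) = (s - 4)*(s - 2)*(s + 2)*(s + 3)*(s)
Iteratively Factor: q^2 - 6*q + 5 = (q - 1)*(q - 5)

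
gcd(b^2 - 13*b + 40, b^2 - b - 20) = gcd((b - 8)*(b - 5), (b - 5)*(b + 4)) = b - 5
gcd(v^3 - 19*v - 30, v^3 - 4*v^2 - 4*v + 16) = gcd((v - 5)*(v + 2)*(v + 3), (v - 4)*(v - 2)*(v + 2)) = v + 2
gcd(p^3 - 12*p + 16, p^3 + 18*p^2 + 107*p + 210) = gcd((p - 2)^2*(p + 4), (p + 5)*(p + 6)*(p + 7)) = 1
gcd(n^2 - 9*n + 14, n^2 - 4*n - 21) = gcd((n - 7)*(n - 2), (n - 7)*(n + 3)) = n - 7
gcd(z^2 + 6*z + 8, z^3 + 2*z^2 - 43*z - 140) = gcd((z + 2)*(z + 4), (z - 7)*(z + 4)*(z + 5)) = z + 4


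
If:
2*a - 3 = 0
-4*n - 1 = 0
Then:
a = 3/2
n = -1/4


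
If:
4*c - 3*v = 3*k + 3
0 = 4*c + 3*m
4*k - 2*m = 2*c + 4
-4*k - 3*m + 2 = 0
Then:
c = 3/7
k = 13/14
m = -4/7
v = -19/14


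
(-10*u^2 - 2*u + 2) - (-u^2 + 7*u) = -9*u^2 - 9*u + 2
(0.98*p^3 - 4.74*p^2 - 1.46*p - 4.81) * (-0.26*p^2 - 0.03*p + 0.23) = -0.2548*p^5 + 1.203*p^4 + 0.7472*p^3 + 0.2042*p^2 - 0.1915*p - 1.1063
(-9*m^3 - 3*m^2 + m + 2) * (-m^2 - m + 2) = 9*m^5 + 12*m^4 - 16*m^3 - 9*m^2 + 4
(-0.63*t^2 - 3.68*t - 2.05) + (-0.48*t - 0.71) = -0.63*t^2 - 4.16*t - 2.76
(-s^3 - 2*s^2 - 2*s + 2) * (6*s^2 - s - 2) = -6*s^5 - 11*s^4 - 8*s^3 + 18*s^2 + 2*s - 4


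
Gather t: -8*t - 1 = -8*t - 1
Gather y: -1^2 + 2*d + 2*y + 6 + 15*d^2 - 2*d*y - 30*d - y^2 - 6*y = 15*d^2 - 28*d - y^2 + y*(-2*d - 4) + 5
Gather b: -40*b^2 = -40*b^2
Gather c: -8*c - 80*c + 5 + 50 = 55 - 88*c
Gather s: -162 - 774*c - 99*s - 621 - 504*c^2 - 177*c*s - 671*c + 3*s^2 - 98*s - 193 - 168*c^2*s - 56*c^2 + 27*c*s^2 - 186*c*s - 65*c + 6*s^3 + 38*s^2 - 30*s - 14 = -560*c^2 - 1510*c + 6*s^3 + s^2*(27*c + 41) + s*(-168*c^2 - 363*c - 227) - 990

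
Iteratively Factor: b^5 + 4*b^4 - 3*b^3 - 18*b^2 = (b)*(b^4 + 4*b^3 - 3*b^2 - 18*b) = b*(b + 3)*(b^3 + b^2 - 6*b) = b*(b + 3)^2*(b^2 - 2*b) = b^2*(b + 3)^2*(b - 2)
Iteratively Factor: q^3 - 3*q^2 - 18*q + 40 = (q - 2)*(q^2 - q - 20) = (q - 5)*(q - 2)*(q + 4)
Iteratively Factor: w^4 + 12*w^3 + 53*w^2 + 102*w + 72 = (w + 2)*(w^3 + 10*w^2 + 33*w + 36) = (w + 2)*(w + 4)*(w^2 + 6*w + 9) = (w + 2)*(w + 3)*(w + 4)*(w + 3)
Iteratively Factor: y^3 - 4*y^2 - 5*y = (y + 1)*(y^2 - 5*y) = y*(y + 1)*(y - 5)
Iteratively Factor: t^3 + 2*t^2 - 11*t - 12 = (t + 1)*(t^2 + t - 12) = (t + 1)*(t + 4)*(t - 3)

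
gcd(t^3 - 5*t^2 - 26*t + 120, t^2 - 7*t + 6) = t - 6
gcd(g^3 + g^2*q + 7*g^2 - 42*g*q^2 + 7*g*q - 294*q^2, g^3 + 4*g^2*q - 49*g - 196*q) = g + 7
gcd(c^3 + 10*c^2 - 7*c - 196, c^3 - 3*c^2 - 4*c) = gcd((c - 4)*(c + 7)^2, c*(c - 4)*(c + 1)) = c - 4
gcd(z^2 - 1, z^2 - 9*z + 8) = z - 1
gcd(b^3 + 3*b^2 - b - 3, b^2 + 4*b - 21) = 1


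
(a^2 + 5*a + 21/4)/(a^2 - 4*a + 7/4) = (4*a^2 + 20*a + 21)/(4*a^2 - 16*a + 7)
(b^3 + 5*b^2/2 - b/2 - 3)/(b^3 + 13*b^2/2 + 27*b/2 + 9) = (b - 1)/(b + 3)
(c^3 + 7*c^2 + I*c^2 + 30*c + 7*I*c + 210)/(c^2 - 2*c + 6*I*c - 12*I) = (c^2 + c*(7 - 5*I) - 35*I)/(c - 2)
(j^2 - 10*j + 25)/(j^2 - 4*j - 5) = (j - 5)/(j + 1)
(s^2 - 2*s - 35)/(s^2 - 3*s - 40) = (s - 7)/(s - 8)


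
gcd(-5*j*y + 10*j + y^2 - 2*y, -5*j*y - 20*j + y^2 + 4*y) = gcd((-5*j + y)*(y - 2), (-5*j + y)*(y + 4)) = -5*j + y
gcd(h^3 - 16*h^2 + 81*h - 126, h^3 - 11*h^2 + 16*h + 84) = h^2 - 13*h + 42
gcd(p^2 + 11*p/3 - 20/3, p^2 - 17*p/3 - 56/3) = 1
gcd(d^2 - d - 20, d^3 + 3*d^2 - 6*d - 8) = d + 4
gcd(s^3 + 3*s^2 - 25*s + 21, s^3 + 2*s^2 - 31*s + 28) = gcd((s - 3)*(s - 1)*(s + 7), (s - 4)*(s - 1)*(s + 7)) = s^2 + 6*s - 7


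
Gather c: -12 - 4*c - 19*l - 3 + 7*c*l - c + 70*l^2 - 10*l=c*(7*l - 5) + 70*l^2 - 29*l - 15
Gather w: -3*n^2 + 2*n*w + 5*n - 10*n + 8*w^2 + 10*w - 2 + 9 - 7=-3*n^2 - 5*n + 8*w^2 + w*(2*n + 10)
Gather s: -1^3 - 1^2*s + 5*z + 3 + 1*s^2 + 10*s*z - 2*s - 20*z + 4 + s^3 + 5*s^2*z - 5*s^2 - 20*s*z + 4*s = s^3 + s^2*(5*z - 4) + s*(1 - 10*z) - 15*z + 6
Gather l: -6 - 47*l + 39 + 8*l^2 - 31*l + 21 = 8*l^2 - 78*l + 54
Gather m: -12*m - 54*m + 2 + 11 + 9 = 22 - 66*m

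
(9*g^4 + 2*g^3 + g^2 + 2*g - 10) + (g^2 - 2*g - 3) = 9*g^4 + 2*g^3 + 2*g^2 - 13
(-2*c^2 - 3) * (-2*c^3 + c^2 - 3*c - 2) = 4*c^5 - 2*c^4 + 12*c^3 + c^2 + 9*c + 6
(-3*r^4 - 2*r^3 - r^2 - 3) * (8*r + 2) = -24*r^5 - 22*r^4 - 12*r^3 - 2*r^2 - 24*r - 6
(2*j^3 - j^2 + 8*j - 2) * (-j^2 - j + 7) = -2*j^5 - j^4 + 7*j^3 - 13*j^2 + 58*j - 14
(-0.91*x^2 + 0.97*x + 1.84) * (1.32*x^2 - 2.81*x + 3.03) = -1.2012*x^4 + 3.8375*x^3 - 3.0542*x^2 - 2.2313*x + 5.5752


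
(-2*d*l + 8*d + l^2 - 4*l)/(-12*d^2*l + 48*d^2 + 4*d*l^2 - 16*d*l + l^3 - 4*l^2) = 1/(6*d + l)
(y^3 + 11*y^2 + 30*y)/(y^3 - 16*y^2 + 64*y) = (y^2 + 11*y + 30)/(y^2 - 16*y + 64)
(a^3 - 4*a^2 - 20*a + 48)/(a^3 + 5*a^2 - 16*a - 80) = (a^2 - 8*a + 12)/(a^2 + a - 20)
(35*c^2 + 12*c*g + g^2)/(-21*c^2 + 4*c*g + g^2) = (-5*c - g)/(3*c - g)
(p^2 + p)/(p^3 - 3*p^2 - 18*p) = (p + 1)/(p^2 - 3*p - 18)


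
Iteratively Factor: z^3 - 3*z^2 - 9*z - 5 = (z + 1)*(z^2 - 4*z - 5) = (z - 5)*(z + 1)*(z + 1)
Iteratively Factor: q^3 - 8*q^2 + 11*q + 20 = (q - 4)*(q^2 - 4*q - 5) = (q - 4)*(q + 1)*(q - 5)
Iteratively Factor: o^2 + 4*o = (o)*(o + 4)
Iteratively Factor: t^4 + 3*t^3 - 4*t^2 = (t)*(t^3 + 3*t^2 - 4*t) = t*(t - 1)*(t^2 + 4*t) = t^2*(t - 1)*(t + 4)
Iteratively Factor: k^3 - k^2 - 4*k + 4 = (k + 2)*(k^2 - 3*k + 2) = (k - 1)*(k + 2)*(k - 2)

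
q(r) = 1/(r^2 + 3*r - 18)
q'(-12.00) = 0.00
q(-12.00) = 0.01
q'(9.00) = 0.00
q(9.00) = 0.01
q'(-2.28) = 0.00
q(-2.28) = -0.05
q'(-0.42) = -0.01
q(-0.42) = -0.05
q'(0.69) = -0.02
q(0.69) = -0.06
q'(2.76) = -1.93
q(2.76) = -0.48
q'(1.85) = -0.08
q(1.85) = -0.11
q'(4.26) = -0.07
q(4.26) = 0.08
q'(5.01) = -0.03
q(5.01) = 0.05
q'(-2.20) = 0.00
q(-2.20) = -0.05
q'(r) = (-2*r - 3)/(r^2 + 3*r - 18)^2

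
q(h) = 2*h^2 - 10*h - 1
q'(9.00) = 26.00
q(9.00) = 71.00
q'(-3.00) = -22.00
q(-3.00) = 47.00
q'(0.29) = -8.84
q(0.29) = -3.73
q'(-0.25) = -11.00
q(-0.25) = 1.62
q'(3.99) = 5.96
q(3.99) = -9.06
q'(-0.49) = -11.96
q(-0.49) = 4.38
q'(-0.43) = -11.72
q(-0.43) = 3.67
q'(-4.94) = -29.76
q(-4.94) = 97.21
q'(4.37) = 7.48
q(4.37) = -6.51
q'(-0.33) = -11.32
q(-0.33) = 2.52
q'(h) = 4*h - 10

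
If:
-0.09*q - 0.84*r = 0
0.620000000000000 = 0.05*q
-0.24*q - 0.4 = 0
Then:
No Solution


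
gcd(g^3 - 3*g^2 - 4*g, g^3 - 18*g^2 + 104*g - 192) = g - 4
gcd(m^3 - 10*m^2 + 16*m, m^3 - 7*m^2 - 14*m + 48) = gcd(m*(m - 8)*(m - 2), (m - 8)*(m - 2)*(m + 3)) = m^2 - 10*m + 16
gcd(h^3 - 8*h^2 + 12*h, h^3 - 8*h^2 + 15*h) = h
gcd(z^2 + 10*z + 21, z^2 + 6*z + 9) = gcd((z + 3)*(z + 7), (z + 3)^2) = z + 3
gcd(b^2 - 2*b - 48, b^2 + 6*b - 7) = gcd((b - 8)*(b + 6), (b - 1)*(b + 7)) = 1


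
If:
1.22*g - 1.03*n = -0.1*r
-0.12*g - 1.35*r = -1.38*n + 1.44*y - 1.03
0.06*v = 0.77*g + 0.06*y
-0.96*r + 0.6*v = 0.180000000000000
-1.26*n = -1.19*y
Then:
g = 0.10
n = 0.19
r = 0.73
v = 1.47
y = 0.20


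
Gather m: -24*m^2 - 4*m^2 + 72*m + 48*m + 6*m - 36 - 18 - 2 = -28*m^2 + 126*m - 56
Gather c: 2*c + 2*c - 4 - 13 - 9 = 4*c - 26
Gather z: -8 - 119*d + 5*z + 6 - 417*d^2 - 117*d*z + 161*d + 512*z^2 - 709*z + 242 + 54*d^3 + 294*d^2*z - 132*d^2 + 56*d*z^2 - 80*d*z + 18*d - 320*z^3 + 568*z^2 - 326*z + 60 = 54*d^3 - 549*d^2 + 60*d - 320*z^3 + z^2*(56*d + 1080) + z*(294*d^2 - 197*d - 1030) + 300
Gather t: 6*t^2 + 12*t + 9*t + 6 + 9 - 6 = 6*t^2 + 21*t + 9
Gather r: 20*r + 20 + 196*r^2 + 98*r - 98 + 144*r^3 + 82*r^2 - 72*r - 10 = 144*r^3 + 278*r^2 + 46*r - 88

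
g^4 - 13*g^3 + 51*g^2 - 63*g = g*(g - 7)*(g - 3)^2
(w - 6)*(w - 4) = w^2 - 10*w + 24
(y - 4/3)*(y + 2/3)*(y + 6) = y^3 + 16*y^2/3 - 44*y/9 - 16/3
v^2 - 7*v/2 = v*(v - 7/2)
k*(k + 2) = k^2 + 2*k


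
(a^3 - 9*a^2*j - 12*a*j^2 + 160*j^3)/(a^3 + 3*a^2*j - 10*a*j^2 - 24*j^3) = (a^2 - 13*a*j + 40*j^2)/(a^2 - a*j - 6*j^2)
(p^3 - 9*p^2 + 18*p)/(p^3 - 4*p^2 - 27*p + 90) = p/(p + 5)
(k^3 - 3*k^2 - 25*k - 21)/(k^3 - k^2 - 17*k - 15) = (k - 7)/(k - 5)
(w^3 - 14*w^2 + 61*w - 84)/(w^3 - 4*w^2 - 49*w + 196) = (w - 3)/(w + 7)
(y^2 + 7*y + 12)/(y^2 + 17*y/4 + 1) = 4*(y + 3)/(4*y + 1)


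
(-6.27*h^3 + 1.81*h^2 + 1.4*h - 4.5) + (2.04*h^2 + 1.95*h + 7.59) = -6.27*h^3 + 3.85*h^2 + 3.35*h + 3.09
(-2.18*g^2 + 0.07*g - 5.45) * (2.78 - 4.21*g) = 9.1778*g^3 - 6.3551*g^2 + 23.1391*g - 15.151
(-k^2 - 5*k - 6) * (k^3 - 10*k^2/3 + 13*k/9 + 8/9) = -k^5 - 5*k^4/3 + 83*k^3/9 + 107*k^2/9 - 118*k/9 - 16/3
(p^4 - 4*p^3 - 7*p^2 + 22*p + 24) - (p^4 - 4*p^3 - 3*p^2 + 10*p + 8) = -4*p^2 + 12*p + 16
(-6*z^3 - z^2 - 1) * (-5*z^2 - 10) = 30*z^5 + 5*z^4 + 60*z^3 + 15*z^2 + 10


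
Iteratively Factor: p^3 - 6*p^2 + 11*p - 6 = (p - 2)*(p^2 - 4*p + 3) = (p - 2)*(p - 1)*(p - 3)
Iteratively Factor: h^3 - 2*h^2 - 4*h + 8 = (h - 2)*(h^2 - 4) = (h - 2)^2*(h + 2)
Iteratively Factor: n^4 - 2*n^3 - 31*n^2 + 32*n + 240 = (n - 4)*(n^3 + 2*n^2 - 23*n - 60) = (n - 4)*(n + 4)*(n^2 - 2*n - 15) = (n - 4)*(n + 3)*(n + 4)*(n - 5)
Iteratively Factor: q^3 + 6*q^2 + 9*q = (q)*(q^2 + 6*q + 9) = q*(q + 3)*(q + 3)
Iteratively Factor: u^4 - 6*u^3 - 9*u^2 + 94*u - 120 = (u - 2)*(u^3 - 4*u^2 - 17*u + 60) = (u - 3)*(u - 2)*(u^2 - u - 20) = (u - 5)*(u - 3)*(u - 2)*(u + 4)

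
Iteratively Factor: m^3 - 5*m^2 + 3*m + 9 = (m - 3)*(m^2 - 2*m - 3) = (m - 3)*(m + 1)*(m - 3)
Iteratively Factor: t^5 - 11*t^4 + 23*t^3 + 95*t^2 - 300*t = (t)*(t^4 - 11*t^3 + 23*t^2 + 95*t - 300) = t*(t - 4)*(t^3 - 7*t^2 - 5*t + 75) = t*(t - 5)*(t - 4)*(t^2 - 2*t - 15) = t*(t - 5)^2*(t - 4)*(t + 3)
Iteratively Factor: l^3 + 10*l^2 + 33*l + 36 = (l + 3)*(l^2 + 7*l + 12) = (l + 3)*(l + 4)*(l + 3)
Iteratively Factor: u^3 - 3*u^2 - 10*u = (u + 2)*(u^2 - 5*u) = (u - 5)*(u + 2)*(u)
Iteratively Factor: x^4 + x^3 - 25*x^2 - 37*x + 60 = (x + 4)*(x^3 - 3*x^2 - 13*x + 15) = (x - 5)*(x + 4)*(x^2 + 2*x - 3) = (x - 5)*(x + 3)*(x + 4)*(x - 1)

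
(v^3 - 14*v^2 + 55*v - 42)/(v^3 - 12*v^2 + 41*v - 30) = (v - 7)/(v - 5)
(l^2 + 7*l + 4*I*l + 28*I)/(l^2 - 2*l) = (l^2 + l*(7 + 4*I) + 28*I)/(l*(l - 2))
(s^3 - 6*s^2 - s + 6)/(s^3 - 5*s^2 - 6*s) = (s - 1)/s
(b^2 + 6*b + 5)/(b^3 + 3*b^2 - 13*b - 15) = 1/(b - 3)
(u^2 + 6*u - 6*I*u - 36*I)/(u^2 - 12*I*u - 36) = (u + 6)/(u - 6*I)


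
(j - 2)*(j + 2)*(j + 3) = j^3 + 3*j^2 - 4*j - 12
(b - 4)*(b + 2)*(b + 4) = b^3 + 2*b^2 - 16*b - 32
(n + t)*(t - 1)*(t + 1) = n*t^2 - n + t^3 - t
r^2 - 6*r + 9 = (r - 3)^2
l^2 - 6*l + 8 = (l - 4)*(l - 2)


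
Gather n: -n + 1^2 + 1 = 2 - n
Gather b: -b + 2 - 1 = 1 - b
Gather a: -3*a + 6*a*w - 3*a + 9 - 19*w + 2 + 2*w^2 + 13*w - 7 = a*(6*w - 6) + 2*w^2 - 6*w + 4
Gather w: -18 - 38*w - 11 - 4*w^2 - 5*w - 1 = -4*w^2 - 43*w - 30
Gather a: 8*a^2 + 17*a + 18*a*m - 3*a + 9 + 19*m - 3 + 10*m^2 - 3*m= 8*a^2 + a*(18*m + 14) + 10*m^2 + 16*m + 6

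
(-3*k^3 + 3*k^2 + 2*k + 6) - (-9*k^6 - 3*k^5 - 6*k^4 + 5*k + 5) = 9*k^6 + 3*k^5 + 6*k^4 - 3*k^3 + 3*k^2 - 3*k + 1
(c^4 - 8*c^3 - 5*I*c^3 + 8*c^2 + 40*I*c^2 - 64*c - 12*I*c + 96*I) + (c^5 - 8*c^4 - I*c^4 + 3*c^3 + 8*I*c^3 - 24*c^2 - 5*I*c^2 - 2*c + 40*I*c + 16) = c^5 - 7*c^4 - I*c^4 - 5*c^3 + 3*I*c^3 - 16*c^2 + 35*I*c^2 - 66*c + 28*I*c + 16 + 96*I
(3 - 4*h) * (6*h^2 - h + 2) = -24*h^3 + 22*h^2 - 11*h + 6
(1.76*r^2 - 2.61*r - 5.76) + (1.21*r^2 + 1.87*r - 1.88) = 2.97*r^2 - 0.74*r - 7.64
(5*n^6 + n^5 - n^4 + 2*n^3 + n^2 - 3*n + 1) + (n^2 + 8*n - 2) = 5*n^6 + n^5 - n^4 + 2*n^3 + 2*n^2 + 5*n - 1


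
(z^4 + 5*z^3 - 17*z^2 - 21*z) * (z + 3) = z^5 + 8*z^4 - 2*z^3 - 72*z^2 - 63*z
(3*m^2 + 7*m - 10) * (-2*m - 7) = -6*m^3 - 35*m^2 - 29*m + 70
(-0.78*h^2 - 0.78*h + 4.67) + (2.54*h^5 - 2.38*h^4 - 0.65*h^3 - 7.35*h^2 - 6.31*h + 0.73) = 2.54*h^5 - 2.38*h^4 - 0.65*h^3 - 8.13*h^2 - 7.09*h + 5.4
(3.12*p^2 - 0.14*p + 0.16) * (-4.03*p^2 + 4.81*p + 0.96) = -12.5736*p^4 + 15.5714*p^3 + 1.677*p^2 + 0.6352*p + 0.1536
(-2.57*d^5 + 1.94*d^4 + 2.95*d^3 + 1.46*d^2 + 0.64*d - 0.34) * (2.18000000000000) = -5.6026*d^5 + 4.2292*d^4 + 6.431*d^3 + 3.1828*d^2 + 1.3952*d - 0.7412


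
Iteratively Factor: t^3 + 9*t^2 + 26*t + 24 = (t + 3)*(t^2 + 6*t + 8) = (t + 3)*(t + 4)*(t + 2)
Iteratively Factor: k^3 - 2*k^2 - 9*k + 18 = (k - 2)*(k^2 - 9) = (k - 3)*(k - 2)*(k + 3)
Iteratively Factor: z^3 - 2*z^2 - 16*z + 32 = (z + 4)*(z^2 - 6*z + 8) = (z - 2)*(z + 4)*(z - 4)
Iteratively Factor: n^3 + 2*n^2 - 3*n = (n - 1)*(n^2 + 3*n) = n*(n - 1)*(n + 3)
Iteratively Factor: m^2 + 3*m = (m + 3)*(m)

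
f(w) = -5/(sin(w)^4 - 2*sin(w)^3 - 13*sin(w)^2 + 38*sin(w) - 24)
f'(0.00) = 0.33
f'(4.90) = 0.01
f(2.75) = 0.44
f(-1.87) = 0.07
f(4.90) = 0.07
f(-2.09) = 0.08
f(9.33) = 0.24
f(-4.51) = 23.86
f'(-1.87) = -0.02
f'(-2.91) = -0.19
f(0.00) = 0.21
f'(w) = -5*(-4*sin(w)^3*cos(w) + 6*sin(w)^2*cos(w) + 26*sin(w)*cos(w) - 38*cos(w))/(sin(w)^4 - 2*sin(w)^3 - 13*sin(w)^2 + 38*sin(w) - 24)^2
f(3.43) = 0.14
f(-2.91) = 0.15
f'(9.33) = -0.42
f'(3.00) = -0.47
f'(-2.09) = -0.03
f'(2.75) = -0.96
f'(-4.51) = -241.11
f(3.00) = 0.26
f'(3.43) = -0.17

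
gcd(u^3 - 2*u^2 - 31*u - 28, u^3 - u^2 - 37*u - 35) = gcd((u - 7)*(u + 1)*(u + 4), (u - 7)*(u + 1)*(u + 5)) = u^2 - 6*u - 7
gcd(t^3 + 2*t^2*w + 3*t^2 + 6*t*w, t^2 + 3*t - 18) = 1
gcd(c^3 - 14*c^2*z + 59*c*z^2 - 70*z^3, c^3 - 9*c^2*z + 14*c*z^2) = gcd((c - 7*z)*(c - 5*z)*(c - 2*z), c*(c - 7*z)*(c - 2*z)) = c^2 - 9*c*z + 14*z^2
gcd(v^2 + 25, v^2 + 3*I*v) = 1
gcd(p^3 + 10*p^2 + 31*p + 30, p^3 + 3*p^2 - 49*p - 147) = p + 3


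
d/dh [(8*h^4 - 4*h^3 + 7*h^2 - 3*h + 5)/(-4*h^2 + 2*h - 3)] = (-64*h^5 + 64*h^4 - 112*h^3 + 38*h^2 - 2*h - 1)/(16*h^4 - 16*h^3 + 28*h^2 - 12*h + 9)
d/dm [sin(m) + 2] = cos(m)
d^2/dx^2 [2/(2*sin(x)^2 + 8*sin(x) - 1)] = 8*(-4*sin(x)^4 - 12*sin(x)^3 - 12*sin(x)^2 + 22*sin(x) + 33)/(8*sin(x) - cos(2*x))^3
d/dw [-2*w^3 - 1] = -6*w^2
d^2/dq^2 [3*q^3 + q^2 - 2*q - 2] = 18*q + 2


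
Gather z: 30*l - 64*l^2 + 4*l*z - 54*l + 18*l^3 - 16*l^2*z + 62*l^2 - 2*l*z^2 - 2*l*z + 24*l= 18*l^3 - 2*l^2 - 2*l*z^2 + z*(-16*l^2 + 2*l)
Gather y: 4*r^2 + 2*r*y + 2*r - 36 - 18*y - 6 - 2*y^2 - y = 4*r^2 + 2*r - 2*y^2 + y*(2*r - 19) - 42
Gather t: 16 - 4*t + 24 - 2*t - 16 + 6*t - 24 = 0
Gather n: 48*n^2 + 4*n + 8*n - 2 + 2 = 48*n^2 + 12*n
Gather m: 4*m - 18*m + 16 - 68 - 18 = -14*m - 70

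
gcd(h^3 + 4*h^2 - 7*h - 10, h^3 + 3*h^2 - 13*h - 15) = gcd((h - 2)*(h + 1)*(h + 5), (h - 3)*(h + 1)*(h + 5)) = h^2 + 6*h + 5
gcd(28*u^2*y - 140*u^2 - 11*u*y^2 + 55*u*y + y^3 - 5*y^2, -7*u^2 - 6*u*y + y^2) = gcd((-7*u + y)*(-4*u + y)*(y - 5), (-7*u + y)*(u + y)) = -7*u + y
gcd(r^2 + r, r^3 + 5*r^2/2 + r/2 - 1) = r + 1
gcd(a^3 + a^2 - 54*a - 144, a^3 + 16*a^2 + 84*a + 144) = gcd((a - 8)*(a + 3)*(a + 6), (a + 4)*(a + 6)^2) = a + 6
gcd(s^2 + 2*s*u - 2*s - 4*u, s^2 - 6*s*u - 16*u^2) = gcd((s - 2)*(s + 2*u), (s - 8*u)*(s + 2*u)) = s + 2*u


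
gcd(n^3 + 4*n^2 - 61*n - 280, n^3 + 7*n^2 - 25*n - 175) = n^2 + 12*n + 35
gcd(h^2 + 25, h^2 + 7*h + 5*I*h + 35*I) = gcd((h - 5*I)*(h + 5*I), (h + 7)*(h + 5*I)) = h + 5*I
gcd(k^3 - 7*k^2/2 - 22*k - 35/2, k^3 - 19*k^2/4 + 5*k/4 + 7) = k + 1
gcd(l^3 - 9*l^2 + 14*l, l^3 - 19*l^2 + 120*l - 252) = l - 7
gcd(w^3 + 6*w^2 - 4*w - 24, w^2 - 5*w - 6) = 1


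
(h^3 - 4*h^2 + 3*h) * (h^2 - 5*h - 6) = h^5 - 9*h^4 + 17*h^3 + 9*h^2 - 18*h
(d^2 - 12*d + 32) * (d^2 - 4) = d^4 - 12*d^3 + 28*d^2 + 48*d - 128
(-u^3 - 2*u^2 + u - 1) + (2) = -u^3 - 2*u^2 + u + 1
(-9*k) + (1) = 1 - 9*k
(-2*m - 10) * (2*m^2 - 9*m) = -4*m^3 - 2*m^2 + 90*m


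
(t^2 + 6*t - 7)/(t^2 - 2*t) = (t^2 + 6*t - 7)/(t*(t - 2))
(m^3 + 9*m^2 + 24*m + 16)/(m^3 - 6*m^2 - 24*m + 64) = (m^2 + 5*m + 4)/(m^2 - 10*m + 16)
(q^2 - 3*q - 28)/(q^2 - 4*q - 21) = (q + 4)/(q + 3)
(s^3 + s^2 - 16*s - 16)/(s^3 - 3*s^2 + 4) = (s^2 - 16)/(s^2 - 4*s + 4)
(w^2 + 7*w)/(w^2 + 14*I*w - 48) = w*(w + 7)/(w^2 + 14*I*w - 48)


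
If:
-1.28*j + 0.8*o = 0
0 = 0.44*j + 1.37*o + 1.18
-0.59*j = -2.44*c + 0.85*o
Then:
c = -0.36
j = -0.45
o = -0.72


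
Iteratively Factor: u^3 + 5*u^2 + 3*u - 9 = (u + 3)*(u^2 + 2*u - 3) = (u - 1)*(u + 3)*(u + 3)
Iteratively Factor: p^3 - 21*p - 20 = (p + 1)*(p^2 - p - 20) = (p + 1)*(p + 4)*(p - 5)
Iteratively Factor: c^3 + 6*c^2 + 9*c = (c + 3)*(c^2 + 3*c) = (c + 3)^2*(c)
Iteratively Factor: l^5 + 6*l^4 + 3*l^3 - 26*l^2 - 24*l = (l - 2)*(l^4 + 8*l^3 + 19*l^2 + 12*l) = (l - 2)*(l + 3)*(l^3 + 5*l^2 + 4*l) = (l - 2)*(l + 1)*(l + 3)*(l^2 + 4*l) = (l - 2)*(l + 1)*(l + 3)*(l + 4)*(l)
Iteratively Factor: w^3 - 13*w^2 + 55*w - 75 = (w - 5)*(w^2 - 8*w + 15) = (w - 5)^2*(w - 3)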